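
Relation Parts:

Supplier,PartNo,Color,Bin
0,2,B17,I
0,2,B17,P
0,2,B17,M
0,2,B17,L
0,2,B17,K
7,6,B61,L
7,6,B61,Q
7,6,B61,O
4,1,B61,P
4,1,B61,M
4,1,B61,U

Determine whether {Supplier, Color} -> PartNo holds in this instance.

Yes

(Supplier=0, Color=B17): 5 rows → PartNo = 2, 2, 2, 2, 2 ✓
(Supplier=7, Color=B61): 3 rows → PartNo = 6, 6, 6 ✓
(Supplier=4, Color=B61): 3 rows → PartNo = 1, 1, 1 ✓
Every {Supplier, Color} value is associated with a single PartNo value, so {Supplier, Color} -> PartNo holds.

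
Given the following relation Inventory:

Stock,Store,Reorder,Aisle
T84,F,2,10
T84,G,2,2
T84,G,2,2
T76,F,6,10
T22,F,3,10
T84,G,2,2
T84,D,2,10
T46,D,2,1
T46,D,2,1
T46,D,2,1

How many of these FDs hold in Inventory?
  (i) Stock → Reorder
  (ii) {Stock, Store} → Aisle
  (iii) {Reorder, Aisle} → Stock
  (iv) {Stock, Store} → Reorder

4

(i) Stock → Reorder: every LHS value maps to a single RHS value — holds.
(ii) {Stock, Store} → Aisle: every LHS value maps to a single RHS value — holds.
(iii) {Reorder, Aisle} → Stock: every LHS value maps to a single RHS value — holds.
(iv) {Stock, Store} → Reorder: every LHS value maps to a single RHS value — holds.
4 of the 4 dependencies hold.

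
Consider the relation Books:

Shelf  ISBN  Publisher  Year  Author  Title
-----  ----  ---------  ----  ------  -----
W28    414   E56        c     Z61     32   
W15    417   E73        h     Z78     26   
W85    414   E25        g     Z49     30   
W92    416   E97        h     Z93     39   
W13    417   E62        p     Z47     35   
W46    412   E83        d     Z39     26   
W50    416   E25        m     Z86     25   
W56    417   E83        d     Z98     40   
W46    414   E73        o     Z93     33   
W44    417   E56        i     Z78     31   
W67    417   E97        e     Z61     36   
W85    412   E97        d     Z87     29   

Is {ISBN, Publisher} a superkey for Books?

All 12 rows have distinct {ISBN, Publisher} values, so {ISBN, Publisher} → (all attributes) holds and {ISBN, Publisher} is a superkey.

Yes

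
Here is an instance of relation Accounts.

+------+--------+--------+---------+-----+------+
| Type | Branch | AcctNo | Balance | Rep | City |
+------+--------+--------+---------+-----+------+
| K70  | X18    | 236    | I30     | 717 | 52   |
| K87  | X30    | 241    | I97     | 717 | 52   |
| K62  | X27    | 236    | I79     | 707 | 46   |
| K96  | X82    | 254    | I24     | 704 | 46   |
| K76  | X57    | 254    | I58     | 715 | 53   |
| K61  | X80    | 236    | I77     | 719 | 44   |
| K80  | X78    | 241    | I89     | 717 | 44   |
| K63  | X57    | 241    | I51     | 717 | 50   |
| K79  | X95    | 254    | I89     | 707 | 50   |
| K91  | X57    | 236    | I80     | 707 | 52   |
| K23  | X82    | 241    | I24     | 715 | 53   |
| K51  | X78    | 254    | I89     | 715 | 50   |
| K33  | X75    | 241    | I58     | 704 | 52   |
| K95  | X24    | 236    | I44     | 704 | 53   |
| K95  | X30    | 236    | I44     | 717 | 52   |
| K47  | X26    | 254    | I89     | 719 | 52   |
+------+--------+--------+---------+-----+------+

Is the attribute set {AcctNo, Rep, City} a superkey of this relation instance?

Two distinct rows share (AcctNo=236, Rep=717, City=52), so {AcctNo, Rep, City} does not determine every attribute — not a superkey.

No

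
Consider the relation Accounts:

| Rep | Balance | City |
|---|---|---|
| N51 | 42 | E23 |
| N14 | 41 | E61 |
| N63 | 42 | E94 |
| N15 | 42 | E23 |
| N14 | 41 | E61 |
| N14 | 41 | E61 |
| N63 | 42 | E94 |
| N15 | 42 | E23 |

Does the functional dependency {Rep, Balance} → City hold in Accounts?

Yes

(Rep=N51, Balance=42): 1 row → City = E23 ✓
(Rep=N14, Balance=41): 3 rows → City = E61, E61, E61 ✓
(Rep=N63, Balance=42): 2 rows → City = E94, E94 ✓
(Rep=N15, Balance=42): 2 rows → City = E23, E23 ✓
Every {Rep, Balance} value is associated with a single City value, so {Rep, Balance} → City holds.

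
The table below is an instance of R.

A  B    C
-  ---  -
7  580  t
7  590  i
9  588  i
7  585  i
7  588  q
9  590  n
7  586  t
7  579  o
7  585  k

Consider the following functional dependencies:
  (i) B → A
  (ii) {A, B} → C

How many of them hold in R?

(i) B → A: B=590: 2 rows → A takes values {7, 9} — violation; B=588: 2 rows → A takes values {9, 7} — violation — fails.
(ii) {A, B} → C: (A=7, B=585): 2 rows → C takes values {i, k} — violation — fails.
None of the 2 dependencies hold.

0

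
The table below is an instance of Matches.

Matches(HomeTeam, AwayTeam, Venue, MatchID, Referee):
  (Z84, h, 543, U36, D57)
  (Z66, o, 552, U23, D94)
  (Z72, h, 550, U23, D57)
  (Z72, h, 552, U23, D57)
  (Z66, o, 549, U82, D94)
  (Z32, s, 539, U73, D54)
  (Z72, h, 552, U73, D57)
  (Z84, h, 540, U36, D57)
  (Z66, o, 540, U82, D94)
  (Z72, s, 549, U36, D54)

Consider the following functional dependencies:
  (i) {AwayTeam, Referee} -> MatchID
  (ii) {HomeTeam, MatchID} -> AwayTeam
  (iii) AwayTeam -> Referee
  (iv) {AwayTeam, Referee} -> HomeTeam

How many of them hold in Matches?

(i) {AwayTeam, Referee} -> MatchID: (AwayTeam=h, Referee=D57): 5 rows → MatchID takes values {U36, U23, U73} — violation; (AwayTeam=o, Referee=D94): 3 rows → MatchID takes values {U23, U82} — violation; (AwayTeam=s, Referee=D54): 2 rows → MatchID takes values {U73, U36} — violation — fails.
(ii) {HomeTeam, MatchID} -> AwayTeam: every LHS value maps to a single RHS value — holds.
(iii) AwayTeam -> Referee: every LHS value maps to a single RHS value — holds.
(iv) {AwayTeam, Referee} -> HomeTeam: (AwayTeam=h, Referee=D57): 5 rows → HomeTeam takes values {Z84, Z72} — violation; (AwayTeam=s, Referee=D54): 2 rows → HomeTeam takes values {Z32, Z72} — violation — fails.
2 of the 4 dependencies hold.

2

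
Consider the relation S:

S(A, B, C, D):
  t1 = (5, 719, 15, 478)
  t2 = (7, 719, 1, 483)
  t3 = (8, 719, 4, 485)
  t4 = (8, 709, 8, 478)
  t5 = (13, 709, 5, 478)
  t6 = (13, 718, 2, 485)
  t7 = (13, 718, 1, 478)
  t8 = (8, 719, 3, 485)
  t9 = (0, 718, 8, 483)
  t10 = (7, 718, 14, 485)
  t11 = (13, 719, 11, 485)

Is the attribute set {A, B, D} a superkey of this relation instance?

Rows 3 and 8 have the same {A, B, D} value (A=8, B=719, D=485) but are distinct tuples, so {A, B, D} does not determine every attribute — not a superkey.

No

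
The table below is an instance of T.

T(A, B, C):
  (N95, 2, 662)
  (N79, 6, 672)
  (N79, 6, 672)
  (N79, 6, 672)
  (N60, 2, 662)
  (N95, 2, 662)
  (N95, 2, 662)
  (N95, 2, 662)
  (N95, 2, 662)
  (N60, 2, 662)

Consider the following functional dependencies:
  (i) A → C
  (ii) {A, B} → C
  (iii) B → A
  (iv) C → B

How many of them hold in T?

(i) A → C: every LHS value maps to a single RHS value — holds.
(ii) {A, B} → C: every LHS value maps to a single RHS value — holds.
(iii) B → A: B=2: 7 rows → A takes values {N95, N60} — violation — fails.
(iv) C → B: every LHS value maps to a single RHS value — holds.
3 of the 4 dependencies hold.

3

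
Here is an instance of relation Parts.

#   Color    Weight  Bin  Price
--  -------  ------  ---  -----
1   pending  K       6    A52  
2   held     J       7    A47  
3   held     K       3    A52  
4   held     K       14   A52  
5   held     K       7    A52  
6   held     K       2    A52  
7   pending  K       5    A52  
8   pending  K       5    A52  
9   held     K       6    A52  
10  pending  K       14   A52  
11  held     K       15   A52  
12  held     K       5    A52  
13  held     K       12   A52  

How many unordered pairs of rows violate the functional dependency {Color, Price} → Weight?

(Color=pending, Price=A52): all 4 rows agree on Weight — 0 pairs.
(Color=held, Price=A52): all 8 rows agree on Weight — 0 pairs.

0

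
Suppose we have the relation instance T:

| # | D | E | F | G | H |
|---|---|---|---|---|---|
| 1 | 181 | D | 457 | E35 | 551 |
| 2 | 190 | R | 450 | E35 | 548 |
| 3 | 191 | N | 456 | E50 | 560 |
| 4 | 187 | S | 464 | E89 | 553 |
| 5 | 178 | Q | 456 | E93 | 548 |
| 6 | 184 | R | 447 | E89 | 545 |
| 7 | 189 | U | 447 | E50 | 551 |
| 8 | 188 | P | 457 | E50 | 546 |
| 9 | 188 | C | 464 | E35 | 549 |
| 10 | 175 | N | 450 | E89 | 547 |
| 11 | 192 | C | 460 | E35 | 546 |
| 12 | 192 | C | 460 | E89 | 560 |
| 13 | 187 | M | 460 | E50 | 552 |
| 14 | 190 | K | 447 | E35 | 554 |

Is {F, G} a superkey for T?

Yes

All 14 rows have distinct {F, G} values, so {F, G} → (all attributes) holds and {F, G} is a superkey.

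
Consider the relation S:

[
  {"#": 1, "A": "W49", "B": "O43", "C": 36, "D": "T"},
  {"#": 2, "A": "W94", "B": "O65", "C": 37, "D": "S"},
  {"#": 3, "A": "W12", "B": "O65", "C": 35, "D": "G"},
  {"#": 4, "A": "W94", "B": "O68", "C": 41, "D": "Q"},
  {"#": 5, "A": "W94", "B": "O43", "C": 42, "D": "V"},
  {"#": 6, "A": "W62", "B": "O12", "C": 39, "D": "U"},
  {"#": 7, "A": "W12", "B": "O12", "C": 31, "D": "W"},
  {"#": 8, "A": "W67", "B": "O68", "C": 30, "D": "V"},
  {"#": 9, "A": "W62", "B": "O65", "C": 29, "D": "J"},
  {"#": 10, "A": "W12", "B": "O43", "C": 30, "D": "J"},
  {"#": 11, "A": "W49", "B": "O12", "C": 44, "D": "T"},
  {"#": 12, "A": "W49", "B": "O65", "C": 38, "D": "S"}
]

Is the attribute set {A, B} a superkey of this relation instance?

Yes

All 12 rows have distinct {A, B} values, so {A, B} → (all attributes) holds and {A, B} is a superkey.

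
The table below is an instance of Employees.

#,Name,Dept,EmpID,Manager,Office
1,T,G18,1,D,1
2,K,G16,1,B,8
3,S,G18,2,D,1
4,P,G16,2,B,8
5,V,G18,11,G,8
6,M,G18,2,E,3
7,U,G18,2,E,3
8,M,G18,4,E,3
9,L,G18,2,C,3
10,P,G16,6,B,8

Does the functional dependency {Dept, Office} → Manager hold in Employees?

No

(Dept=G18, Office=1): rows 1, 3 → Manager = D, D ✓
(Dept=G16, Office=8): rows 2, 4, 10 → Manager = B, B, B ✓
(Dept=G18, Office=8): row 5 → Manager = G ✓
(Dept=G18, Office=3): rows 6, 7, 8, 9 → Manager takes values {E, C} — violation
Two rows agree on {Dept, Office} but differ on Manager, so {Dept, Office} → Manager does not hold.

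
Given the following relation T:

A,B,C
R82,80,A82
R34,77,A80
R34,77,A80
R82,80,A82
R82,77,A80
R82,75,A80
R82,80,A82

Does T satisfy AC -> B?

(A=R82, C=A82): 3 rows → B = 80, 80, 80 ✓
(A=R34, C=A80): 2 rows → B = 77, 77 ✓
(A=R82, C=A80): 2 rows → B takes values {77, 75} — violation
Two rows agree on AC but differ on B, so AC -> B does not hold.

No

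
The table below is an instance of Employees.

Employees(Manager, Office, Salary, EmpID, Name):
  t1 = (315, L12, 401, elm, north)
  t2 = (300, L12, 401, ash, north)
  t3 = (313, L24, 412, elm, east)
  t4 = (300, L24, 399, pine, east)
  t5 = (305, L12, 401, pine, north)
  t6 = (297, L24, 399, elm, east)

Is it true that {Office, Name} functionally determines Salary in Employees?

No

(Office=L12, Name=north): rows 1, 2, 5 → Salary = 401, 401, 401 ✓
(Office=L24, Name=east): rows 3, 4, 6 → Salary takes values {412, 399} — violation
Two rows agree on {Office, Name} but differ on Salary, so {Office, Name} -> Salary does not hold.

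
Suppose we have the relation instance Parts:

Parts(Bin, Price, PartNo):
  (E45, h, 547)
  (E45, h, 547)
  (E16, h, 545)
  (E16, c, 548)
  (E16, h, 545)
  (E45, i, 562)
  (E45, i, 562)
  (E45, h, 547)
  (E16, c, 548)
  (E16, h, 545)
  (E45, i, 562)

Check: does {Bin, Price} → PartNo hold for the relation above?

(Bin=E45, Price=h): 3 rows → PartNo = 547, 547, 547 ✓
(Bin=E16, Price=h): 3 rows → PartNo = 545, 545, 545 ✓
(Bin=E16, Price=c): 2 rows → PartNo = 548, 548 ✓
(Bin=E45, Price=i): 3 rows → PartNo = 562, 562, 562 ✓
Every {Bin, Price} value is associated with a single PartNo value, so {Bin, Price} → PartNo holds.

Yes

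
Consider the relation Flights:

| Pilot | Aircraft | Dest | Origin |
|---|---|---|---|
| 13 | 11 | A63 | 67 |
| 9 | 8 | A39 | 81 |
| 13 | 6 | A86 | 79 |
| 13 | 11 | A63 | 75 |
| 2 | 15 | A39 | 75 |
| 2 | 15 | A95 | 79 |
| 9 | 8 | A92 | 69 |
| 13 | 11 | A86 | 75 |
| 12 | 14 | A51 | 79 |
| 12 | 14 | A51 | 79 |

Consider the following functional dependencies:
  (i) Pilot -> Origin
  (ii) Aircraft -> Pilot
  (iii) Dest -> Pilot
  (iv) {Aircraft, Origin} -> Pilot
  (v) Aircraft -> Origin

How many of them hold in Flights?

(i) Pilot -> Origin: Pilot=13: 4 rows → Origin takes values {67, 79, 75} — violation; Pilot=9: 2 rows → Origin takes values {81, 69} — violation; Pilot=2: 2 rows → Origin takes values {75, 79} — violation — fails.
(ii) Aircraft -> Pilot: every LHS value maps to a single RHS value — holds.
(iii) Dest -> Pilot: Dest=A39: 2 rows → Pilot takes values {9, 2} — violation — fails.
(iv) {Aircraft, Origin} -> Pilot: every LHS value maps to a single RHS value — holds.
(v) Aircraft -> Origin: Aircraft=11: 3 rows → Origin takes values {67, 75} — violation; Aircraft=8: 2 rows → Origin takes values {81, 69} — violation; Aircraft=15: 2 rows → Origin takes values {75, 79} — violation — fails.
2 of the 5 dependencies hold.

2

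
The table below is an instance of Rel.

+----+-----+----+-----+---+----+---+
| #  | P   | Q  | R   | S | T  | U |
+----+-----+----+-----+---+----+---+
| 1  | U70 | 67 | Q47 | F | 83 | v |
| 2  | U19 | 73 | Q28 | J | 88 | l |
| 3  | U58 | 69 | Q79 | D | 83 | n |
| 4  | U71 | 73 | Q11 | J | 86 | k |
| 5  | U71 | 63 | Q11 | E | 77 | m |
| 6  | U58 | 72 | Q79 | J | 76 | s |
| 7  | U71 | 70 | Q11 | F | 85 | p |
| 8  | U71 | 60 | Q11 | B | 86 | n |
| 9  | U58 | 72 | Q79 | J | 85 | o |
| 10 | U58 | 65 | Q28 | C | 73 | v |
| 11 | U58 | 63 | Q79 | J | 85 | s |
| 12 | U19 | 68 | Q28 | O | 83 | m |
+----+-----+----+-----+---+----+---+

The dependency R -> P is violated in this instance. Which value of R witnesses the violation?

R=Q47: row 1 → P = U70 ✓
R=Q28: rows 2, 10, 12 → P takes values {U19, U58} — violation
R=Q79: rows 3, 6, 9, 11 → P = U58, U58, U58, U58 ✓
R=Q11: rows 4, 5, 7, 8 → P = U71, U71, U71, U71 ✓
The only R value with inconsistent P is R=Q28.

Q28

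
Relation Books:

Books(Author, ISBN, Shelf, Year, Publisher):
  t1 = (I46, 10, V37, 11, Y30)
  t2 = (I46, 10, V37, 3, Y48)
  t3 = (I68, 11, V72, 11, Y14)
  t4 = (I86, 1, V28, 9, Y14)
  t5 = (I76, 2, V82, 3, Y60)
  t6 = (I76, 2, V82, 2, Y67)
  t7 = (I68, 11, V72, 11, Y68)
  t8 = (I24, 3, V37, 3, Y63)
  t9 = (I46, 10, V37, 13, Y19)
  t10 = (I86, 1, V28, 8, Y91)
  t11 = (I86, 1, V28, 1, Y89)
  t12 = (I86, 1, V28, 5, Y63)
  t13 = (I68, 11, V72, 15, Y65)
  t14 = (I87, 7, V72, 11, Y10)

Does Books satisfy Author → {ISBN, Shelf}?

Yes

Author=I46: rows 1, 2, 9 → {ISBN,Shelf} = (10, V37), (10, V37), (10, V37) ✓
Author=I68: rows 3, 7, 13 → {ISBN,Shelf} = (11, V72), (11, V72), (11, V72) ✓
Author=I86: rows 4, 10, 11, 12 → {ISBN,Shelf} = (1, V28), (1, V28), (1, V28), (1, V28) ✓
Author=I76: rows 5, 6 → {ISBN,Shelf} = (2, V82), (2, V82) ✓
Author=I24: row 8 → {ISBN,Shelf} = (3, V37) ✓
Author=I87: row 14 → {ISBN,Shelf} = (7, V72) ✓
Every Author value is associated with a single {ISBN, Shelf} value, so Author → {ISBN, Shelf} holds.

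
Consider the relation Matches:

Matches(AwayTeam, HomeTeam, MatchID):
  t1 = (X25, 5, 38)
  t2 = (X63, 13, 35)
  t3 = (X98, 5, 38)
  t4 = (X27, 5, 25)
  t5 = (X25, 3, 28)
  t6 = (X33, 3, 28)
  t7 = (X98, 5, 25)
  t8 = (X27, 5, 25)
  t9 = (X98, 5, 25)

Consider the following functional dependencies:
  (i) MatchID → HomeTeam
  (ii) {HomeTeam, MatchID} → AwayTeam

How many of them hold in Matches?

(i) MatchID → HomeTeam: every LHS value maps to a single RHS value — holds.
(ii) {HomeTeam, MatchID} → AwayTeam: (HomeTeam=5, MatchID=38): rows 1, 3 → AwayTeam takes values {X25, X98} — violation; (HomeTeam=5, MatchID=25): rows 4, 7, 8, 9 → AwayTeam takes values {X27, X98} — violation; (HomeTeam=3, MatchID=28): rows 5, 6 → AwayTeam takes values {X25, X33} — violation — fails.
1 of the 2 dependencies holds.

1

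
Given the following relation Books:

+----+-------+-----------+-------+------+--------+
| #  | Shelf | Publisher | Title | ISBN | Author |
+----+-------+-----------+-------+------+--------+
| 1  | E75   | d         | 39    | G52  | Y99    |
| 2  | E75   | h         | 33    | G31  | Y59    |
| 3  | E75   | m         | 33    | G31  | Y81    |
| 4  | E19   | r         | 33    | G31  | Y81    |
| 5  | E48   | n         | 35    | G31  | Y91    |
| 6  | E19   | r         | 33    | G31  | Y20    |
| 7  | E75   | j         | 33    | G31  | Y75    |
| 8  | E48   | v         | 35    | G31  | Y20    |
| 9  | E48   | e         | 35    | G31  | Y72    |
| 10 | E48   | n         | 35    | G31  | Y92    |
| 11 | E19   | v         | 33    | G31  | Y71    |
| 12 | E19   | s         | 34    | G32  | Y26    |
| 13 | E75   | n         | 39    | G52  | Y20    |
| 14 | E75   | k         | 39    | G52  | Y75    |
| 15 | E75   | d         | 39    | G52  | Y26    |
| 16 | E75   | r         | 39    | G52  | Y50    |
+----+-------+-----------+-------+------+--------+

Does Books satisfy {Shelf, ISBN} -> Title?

Yes

(Shelf=E75, ISBN=G52): rows 1, 13, 14, 15, 16 → Title = 39, 39, 39, 39, 39 ✓
(Shelf=E75, ISBN=G31): rows 2, 3, 7 → Title = 33, 33, 33 ✓
(Shelf=E19, ISBN=G31): rows 4, 6, 11 → Title = 33, 33, 33 ✓
(Shelf=E48, ISBN=G31): rows 5, 8, 9, 10 → Title = 35, 35, 35, 35 ✓
(Shelf=E19, ISBN=G32): row 12 → Title = 34 ✓
Every {Shelf, ISBN} value is associated with a single Title value, so {Shelf, ISBN} -> Title holds.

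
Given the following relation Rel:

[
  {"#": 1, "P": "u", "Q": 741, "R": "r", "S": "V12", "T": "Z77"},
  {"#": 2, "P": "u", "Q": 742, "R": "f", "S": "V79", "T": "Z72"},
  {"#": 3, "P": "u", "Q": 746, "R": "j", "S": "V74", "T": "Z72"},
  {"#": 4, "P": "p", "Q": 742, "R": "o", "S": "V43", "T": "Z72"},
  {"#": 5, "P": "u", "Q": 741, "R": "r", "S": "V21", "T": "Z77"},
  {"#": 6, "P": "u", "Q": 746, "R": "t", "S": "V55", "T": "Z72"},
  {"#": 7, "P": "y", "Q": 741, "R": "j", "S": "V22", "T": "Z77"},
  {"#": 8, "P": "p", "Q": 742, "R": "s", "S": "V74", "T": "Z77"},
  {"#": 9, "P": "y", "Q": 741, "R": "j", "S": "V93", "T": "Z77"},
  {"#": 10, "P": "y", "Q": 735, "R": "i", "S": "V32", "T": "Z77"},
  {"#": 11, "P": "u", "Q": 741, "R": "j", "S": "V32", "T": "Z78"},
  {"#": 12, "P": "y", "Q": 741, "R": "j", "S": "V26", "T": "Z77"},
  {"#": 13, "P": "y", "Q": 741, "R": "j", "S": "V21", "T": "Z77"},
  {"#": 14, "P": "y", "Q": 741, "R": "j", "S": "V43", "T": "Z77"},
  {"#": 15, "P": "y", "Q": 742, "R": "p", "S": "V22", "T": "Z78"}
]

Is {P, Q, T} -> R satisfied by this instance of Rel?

(P=u, Q=741, T=Z77): rows 1, 5 → R = r, r ✓
(P=u, Q=742, T=Z72): row 2 → R = f ✓
(P=u, Q=746, T=Z72): rows 3, 6 → R takes values {j, t} — violation
(P=p, Q=742, T=Z72): row 4 → R = o ✓
(P=y, Q=741, T=Z77): rows 7, 9, 12, 13, 14 → R = j, j, j, j, j ✓
(P=p, Q=742, T=Z77): row 8 → R = s ✓
(P=y, Q=735, T=Z77): row 10 → R = i ✓
(P=u, Q=741, T=Z78): row 11 → R = j ✓
(P=y, Q=742, T=Z78): row 15 → R = p ✓
Two rows agree on {P, Q, T} but differ on R, so {P, Q, T} -> R does not hold.

No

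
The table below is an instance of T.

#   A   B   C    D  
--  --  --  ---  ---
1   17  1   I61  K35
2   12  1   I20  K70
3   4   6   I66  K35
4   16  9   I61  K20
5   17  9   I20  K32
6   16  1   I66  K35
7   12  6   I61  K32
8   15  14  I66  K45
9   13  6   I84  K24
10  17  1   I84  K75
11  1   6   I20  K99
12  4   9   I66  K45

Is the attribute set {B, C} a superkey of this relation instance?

Yes

All 12 rows have distinct {B, C} values, so {B, C} → (all attributes) holds and {B, C} is a superkey.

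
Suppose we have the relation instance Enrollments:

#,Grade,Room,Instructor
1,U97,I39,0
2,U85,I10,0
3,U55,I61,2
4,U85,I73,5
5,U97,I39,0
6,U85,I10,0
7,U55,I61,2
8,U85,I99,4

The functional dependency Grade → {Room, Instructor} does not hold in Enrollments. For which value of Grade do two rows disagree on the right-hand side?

Grade=U97: rows 1, 5 → {Room,Instructor} = (I39, 0), (I39, 0) ✓
Grade=U85: rows 2, 4, 6, 8 → {Room,Instructor} takes values {(I10, 0), (I73, 5), (I99, 4)} — violation
Grade=U55: rows 3, 7 → {Room,Instructor} = (I61, 2), (I61, 2) ✓
The only Grade value with inconsistent RHS is Grade=U85.

U85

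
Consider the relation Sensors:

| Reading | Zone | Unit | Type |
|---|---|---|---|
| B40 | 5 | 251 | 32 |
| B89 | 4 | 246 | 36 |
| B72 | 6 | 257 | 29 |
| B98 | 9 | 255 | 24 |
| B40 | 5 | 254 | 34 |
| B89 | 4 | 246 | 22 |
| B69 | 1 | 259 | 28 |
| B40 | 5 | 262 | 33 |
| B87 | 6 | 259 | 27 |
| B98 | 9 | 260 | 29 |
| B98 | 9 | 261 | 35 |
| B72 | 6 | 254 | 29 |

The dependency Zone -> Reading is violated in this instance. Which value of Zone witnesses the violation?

6

Zone=5: 3 rows → Reading = B40, B40, B40 ✓
Zone=4: 2 rows → Reading = B89, B89 ✓
Zone=6: 3 rows → Reading takes values {B72, B87} — violation
Zone=9: 3 rows → Reading = B98, B98, B98 ✓
Zone=1: 1 row → Reading = B69 ✓
The only Zone value with inconsistent Reading is Zone=6.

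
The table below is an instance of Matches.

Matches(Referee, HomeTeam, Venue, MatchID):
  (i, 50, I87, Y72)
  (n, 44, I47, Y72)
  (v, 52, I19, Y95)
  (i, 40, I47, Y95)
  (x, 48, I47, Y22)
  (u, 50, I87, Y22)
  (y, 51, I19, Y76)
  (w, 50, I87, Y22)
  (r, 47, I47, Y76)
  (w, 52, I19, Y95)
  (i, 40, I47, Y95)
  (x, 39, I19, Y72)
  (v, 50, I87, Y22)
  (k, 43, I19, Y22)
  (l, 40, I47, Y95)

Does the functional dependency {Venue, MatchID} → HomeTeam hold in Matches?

Yes

(Venue=I87, MatchID=Y72): 1 row → HomeTeam = 50 ✓
(Venue=I47, MatchID=Y72): 1 row → HomeTeam = 44 ✓
(Venue=I19, MatchID=Y95): 2 rows → HomeTeam = 52, 52 ✓
(Venue=I47, MatchID=Y95): 3 rows → HomeTeam = 40, 40, 40 ✓
(Venue=I47, MatchID=Y22): 1 row → HomeTeam = 48 ✓
(Venue=I87, MatchID=Y22): 3 rows → HomeTeam = 50, 50, 50 ✓
(Venue=I19, MatchID=Y76): 1 row → HomeTeam = 51 ✓
(Venue=I47, MatchID=Y76): 1 row → HomeTeam = 47 ✓
(Venue=I19, MatchID=Y72): 1 row → HomeTeam = 39 ✓
(Venue=I19, MatchID=Y22): 1 row → HomeTeam = 43 ✓
Every {Venue, MatchID} value is associated with a single HomeTeam value, so {Venue, MatchID} → HomeTeam holds.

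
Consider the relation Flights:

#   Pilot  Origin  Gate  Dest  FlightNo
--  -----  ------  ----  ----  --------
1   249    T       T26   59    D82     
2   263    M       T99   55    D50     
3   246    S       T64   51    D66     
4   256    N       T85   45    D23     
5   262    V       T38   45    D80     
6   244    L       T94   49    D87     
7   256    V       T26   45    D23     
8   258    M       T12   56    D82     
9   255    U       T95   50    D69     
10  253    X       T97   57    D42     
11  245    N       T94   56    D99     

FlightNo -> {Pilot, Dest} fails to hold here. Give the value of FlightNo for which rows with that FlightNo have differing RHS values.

FlightNo=D82: rows 1, 8 → {Pilot,Dest} takes values {(249, 59), (258, 56)} — violation
FlightNo=D50: row 2 → {Pilot,Dest} = (263, 55) ✓
FlightNo=D66: row 3 → {Pilot,Dest} = (246, 51) ✓
FlightNo=D23: rows 4, 7 → {Pilot,Dest} = (256, 45), (256, 45) ✓
FlightNo=D80: row 5 → {Pilot,Dest} = (262, 45) ✓
FlightNo=D87: row 6 → {Pilot,Dest} = (244, 49) ✓
FlightNo=D69: row 9 → {Pilot,Dest} = (255, 50) ✓
FlightNo=D42: row 10 → {Pilot,Dest} = (253, 57) ✓
FlightNo=D99: row 11 → {Pilot,Dest} = (245, 56) ✓
The only FlightNo value with inconsistent RHS is FlightNo=D82.

D82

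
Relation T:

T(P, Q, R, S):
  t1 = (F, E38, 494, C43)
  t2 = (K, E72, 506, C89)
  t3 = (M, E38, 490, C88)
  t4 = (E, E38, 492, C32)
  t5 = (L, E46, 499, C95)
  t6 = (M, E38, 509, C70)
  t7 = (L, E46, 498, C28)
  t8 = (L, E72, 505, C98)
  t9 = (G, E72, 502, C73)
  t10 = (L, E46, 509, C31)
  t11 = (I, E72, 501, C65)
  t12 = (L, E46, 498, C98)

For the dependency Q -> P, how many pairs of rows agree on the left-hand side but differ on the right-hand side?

11

Q=E38: violating pairs (1,3), (1,4), (1,6), (3,4), (4,6) — 5 pairs.
Q=E72: violating pairs (2,8), (2,9), (2,11), (8,9), (8,11), (9,11) — 6 pairs.
Q=E46: all 4 rows agree on P — 0 pairs.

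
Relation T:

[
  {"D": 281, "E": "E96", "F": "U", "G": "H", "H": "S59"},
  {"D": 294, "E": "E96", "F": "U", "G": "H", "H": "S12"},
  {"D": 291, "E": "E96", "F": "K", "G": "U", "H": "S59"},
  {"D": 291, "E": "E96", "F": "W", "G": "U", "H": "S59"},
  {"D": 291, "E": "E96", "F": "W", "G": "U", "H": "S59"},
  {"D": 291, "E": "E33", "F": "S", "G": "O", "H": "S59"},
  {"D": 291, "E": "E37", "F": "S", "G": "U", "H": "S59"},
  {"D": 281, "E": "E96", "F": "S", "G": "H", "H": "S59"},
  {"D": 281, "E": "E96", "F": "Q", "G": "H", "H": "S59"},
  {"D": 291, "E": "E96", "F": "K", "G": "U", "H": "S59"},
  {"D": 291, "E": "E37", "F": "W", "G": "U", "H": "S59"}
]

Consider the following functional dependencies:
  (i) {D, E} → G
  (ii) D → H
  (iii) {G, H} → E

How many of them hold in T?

(i) {D, E} → G: every LHS value maps to a single RHS value — holds.
(ii) D → H: every LHS value maps to a single RHS value — holds.
(iii) {G, H} → E: (G=U, H=S59): 6 rows → E takes values {E96, E37} — violation — fails.
2 of the 3 dependencies hold.

2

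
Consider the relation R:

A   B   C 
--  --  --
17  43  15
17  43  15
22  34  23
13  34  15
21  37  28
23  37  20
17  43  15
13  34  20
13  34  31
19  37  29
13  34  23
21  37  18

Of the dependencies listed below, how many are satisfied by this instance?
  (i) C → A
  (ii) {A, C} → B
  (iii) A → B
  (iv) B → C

(i) C → A: C=15: 4 rows → A takes values {17, 13} — violation; C=23: 2 rows → A takes values {22, 13} — violation; C=20: 2 rows → A takes values {23, 13} — violation — fails.
(ii) {A, C} → B: every LHS value maps to a single RHS value — holds.
(iii) A → B: every LHS value maps to a single RHS value — holds.
(iv) B → C: B=34: 5 rows → C takes values {23, 15, 20, 31} — violation; B=37: 4 rows → C takes values {28, 20, 29, 18} — violation — fails.
2 of the 4 dependencies hold.

2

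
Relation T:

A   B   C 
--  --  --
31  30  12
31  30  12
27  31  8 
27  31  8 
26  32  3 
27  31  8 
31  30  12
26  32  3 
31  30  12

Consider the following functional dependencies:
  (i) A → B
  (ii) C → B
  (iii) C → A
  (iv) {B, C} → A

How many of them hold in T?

(i) A → B: every LHS value maps to a single RHS value — holds.
(ii) C → B: every LHS value maps to a single RHS value — holds.
(iii) C → A: every LHS value maps to a single RHS value — holds.
(iv) {B, C} → A: every LHS value maps to a single RHS value — holds.
4 of the 4 dependencies hold.

4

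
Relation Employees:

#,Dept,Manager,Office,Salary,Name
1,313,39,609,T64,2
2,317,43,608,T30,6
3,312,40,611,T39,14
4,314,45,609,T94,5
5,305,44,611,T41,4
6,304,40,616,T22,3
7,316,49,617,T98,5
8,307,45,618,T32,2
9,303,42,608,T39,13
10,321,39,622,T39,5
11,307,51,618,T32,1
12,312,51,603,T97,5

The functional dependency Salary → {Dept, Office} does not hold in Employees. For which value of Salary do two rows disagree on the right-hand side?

T39

Salary=T64: row 1 → {Dept,Office} = (313, 609) ✓
Salary=T30: row 2 → {Dept,Office} = (317, 608) ✓
Salary=T39: rows 3, 9, 10 → {Dept,Office} takes values {(312, 611), (303, 608), (321, 622)} — violation
Salary=T94: row 4 → {Dept,Office} = (314, 609) ✓
Salary=T41: row 5 → {Dept,Office} = (305, 611) ✓
Salary=T22: row 6 → {Dept,Office} = (304, 616) ✓
Salary=T98: row 7 → {Dept,Office} = (316, 617) ✓
Salary=T32: rows 8, 11 → {Dept,Office} = (307, 618), (307, 618) ✓
Salary=T97: row 12 → {Dept,Office} = (312, 603) ✓
The only Salary value with inconsistent RHS is Salary=T39.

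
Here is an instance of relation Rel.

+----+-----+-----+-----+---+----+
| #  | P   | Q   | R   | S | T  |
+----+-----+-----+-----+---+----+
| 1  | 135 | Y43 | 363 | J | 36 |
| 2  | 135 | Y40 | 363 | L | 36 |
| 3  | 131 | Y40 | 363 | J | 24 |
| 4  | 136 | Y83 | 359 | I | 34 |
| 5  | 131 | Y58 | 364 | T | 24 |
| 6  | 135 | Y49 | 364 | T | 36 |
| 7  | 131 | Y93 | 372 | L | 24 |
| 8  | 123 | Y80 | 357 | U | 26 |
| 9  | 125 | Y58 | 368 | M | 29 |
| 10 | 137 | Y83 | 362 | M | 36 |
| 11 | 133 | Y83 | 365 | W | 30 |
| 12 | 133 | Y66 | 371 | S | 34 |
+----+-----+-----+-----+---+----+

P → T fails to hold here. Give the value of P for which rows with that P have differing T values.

P=135: rows 1, 2, 6 → T = 36, 36, 36 ✓
P=131: rows 3, 5, 7 → T = 24, 24, 24 ✓
P=136: row 4 → T = 34 ✓
P=123: row 8 → T = 26 ✓
P=125: row 9 → T = 29 ✓
P=137: row 10 → T = 36 ✓
P=133: rows 11, 12 → T takes values {30, 34} — violation
The only P value with inconsistent T is P=133.

133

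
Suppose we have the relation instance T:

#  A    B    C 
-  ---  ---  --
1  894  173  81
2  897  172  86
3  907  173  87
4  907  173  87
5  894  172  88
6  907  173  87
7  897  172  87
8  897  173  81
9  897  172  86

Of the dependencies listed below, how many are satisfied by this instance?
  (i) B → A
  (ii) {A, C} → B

(i) B → A: B=173: rows 1, 3, 4, 6, 8 → A takes values {894, 907, 897} — violation; B=172: rows 2, 5, 7, 9 → A takes values {897, 894} — violation — fails.
(ii) {A, C} → B: every LHS value maps to a single RHS value — holds.
1 of the 2 dependencies holds.

1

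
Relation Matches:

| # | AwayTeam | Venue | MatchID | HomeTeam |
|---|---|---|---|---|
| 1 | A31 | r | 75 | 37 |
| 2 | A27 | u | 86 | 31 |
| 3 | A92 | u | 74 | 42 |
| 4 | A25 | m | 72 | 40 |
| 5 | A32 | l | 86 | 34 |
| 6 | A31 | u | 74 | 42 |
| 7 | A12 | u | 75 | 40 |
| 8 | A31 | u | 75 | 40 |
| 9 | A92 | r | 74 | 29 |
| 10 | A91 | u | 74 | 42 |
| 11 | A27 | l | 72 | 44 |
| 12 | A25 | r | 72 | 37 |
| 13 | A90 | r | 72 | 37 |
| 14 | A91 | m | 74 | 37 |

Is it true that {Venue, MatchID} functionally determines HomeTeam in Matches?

Yes

(Venue=r, MatchID=75): row 1 → HomeTeam = 37 ✓
(Venue=u, MatchID=86): row 2 → HomeTeam = 31 ✓
(Venue=u, MatchID=74): rows 3, 6, 10 → HomeTeam = 42, 42, 42 ✓
(Venue=m, MatchID=72): row 4 → HomeTeam = 40 ✓
(Venue=l, MatchID=86): row 5 → HomeTeam = 34 ✓
(Venue=u, MatchID=75): rows 7, 8 → HomeTeam = 40, 40 ✓
(Venue=r, MatchID=74): row 9 → HomeTeam = 29 ✓
(Venue=l, MatchID=72): row 11 → HomeTeam = 44 ✓
(Venue=r, MatchID=72): rows 12, 13 → HomeTeam = 37, 37 ✓
(Venue=m, MatchID=74): row 14 → HomeTeam = 37 ✓
Every {Venue, MatchID} value is associated with a single HomeTeam value, so {Venue, MatchID} -> HomeTeam holds.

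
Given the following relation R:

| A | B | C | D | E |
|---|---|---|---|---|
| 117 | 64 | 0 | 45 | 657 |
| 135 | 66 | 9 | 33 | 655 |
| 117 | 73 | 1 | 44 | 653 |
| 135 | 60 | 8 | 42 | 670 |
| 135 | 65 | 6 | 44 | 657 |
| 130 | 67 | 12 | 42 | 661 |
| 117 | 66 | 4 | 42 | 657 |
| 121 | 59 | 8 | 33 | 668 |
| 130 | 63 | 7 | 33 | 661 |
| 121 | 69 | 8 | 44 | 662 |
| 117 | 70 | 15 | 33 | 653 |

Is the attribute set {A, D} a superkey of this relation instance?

Yes

All 11 rows have distinct {A, D} values, so {A, D} → (all attributes) holds and {A, D} is a superkey.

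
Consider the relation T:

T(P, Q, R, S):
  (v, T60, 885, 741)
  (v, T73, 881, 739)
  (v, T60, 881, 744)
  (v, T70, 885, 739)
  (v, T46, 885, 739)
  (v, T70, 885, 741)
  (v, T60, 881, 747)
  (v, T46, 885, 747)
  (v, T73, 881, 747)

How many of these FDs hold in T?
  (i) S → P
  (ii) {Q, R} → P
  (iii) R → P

(i) S → P: every LHS value maps to a single RHS value — holds.
(ii) {Q, R} → P: every LHS value maps to a single RHS value — holds.
(iii) R → P: every LHS value maps to a single RHS value — holds.
3 of the 3 dependencies hold.

3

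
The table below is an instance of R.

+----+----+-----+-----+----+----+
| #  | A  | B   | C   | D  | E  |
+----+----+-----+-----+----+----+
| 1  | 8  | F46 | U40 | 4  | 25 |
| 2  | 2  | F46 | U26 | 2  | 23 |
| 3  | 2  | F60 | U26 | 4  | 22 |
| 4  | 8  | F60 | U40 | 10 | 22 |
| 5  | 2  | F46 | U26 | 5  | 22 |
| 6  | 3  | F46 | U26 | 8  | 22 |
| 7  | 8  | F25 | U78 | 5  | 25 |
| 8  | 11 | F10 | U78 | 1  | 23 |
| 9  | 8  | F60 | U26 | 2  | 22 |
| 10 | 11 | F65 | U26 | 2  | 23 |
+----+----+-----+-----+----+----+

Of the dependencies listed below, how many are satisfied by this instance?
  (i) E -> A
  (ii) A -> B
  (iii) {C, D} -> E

(i) E -> A: E=23: rows 2, 8, 10 → A takes values {2, 11} — violation; E=22: rows 3, 4, 5, 6, 9 → A takes values {2, 8, 3} — violation — fails.
(ii) A -> B: A=8: rows 1, 4, 7, 9 → B takes values {F46, F60, F25} — violation; A=2: rows 2, 3, 5 → B takes values {F46, F60} — violation; A=11: rows 8, 10 → B takes values {F10, F65} — violation — fails.
(iii) {C, D} -> E: (C=U26, D=2): rows 2, 9, 10 → E takes values {23, 22} — violation — fails.
None of the 3 dependencies hold.

0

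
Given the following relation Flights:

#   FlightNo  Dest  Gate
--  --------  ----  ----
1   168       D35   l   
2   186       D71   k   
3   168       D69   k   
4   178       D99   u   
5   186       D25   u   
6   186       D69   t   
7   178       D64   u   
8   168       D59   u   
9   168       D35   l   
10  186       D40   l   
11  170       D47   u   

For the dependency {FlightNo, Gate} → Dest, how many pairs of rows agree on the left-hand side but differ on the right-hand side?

1

(FlightNo=168, Gate=l): all 2 rows agree on Dest — 0 pairs.
(FlightNo=178, Gate=u): violating pairs (4,7) — 1 pair.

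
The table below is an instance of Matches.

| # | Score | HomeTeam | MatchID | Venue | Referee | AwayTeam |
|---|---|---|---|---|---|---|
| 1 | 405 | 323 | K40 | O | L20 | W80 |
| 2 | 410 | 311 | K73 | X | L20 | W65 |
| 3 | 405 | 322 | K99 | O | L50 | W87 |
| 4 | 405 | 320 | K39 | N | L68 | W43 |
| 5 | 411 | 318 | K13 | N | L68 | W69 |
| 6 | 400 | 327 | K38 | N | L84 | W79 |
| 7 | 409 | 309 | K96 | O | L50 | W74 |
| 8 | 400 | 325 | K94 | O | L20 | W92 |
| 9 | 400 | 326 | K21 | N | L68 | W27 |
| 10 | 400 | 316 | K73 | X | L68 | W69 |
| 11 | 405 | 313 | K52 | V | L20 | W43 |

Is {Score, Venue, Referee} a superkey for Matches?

Yes

All 11 rows have distinct {Score, Venue, Referee} values, so {Score, Venue, Referee} → (all attributes) holds and {Score, Venue, Referee} is a superkey.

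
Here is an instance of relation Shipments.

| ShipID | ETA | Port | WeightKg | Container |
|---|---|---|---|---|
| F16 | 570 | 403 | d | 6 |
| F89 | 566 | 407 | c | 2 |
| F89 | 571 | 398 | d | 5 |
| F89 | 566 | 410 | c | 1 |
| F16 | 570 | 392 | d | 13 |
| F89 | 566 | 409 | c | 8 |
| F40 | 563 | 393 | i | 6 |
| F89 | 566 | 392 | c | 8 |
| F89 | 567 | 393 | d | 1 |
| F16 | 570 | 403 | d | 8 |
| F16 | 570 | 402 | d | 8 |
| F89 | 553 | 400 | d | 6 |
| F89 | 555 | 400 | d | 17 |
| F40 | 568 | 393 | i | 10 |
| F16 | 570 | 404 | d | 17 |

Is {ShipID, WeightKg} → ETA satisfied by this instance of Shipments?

No

(ShipID=F16, WeightKg=d): 5 rows → ETA = 570, 570, 570, 570, 570 ✓
(ShipID=F89, WeightKg=c): 4 rows → ETA = 566, 566, 566, 566 ✓
(ShipID=F89, WeightKg=d): 4 rows → ETA takes values {571, 567, 553, 555} — violation
(ShipID=F40, WeightKg=i): 2 rows → ETA takes values {563, 568} — violation
Two rows agree on {ShipID, WeightKg} but differ on ETA, so {ShipID, WeightKg} → ETA does not hold.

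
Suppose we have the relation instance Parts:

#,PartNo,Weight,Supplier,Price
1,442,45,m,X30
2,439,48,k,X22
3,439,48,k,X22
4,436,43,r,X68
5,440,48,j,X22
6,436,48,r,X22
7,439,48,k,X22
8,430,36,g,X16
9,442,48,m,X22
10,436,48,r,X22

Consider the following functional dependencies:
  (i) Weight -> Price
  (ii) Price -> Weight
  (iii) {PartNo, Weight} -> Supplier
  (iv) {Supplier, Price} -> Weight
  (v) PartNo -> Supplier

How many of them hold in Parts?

5

(i) Weight -> Price: every LHS value maps to a single RHS value — holds.
(ii) Price -> Weight: every LHS value maps to a single RHS value — holds.
(iii) {PartNo, Weight} -> Supplier: every LHS value maps to a single RHS value — holds.
(iv) {Supplier, Price} -> Weight: every LHS value maps to a single RHS value — holds.
(v) PartNo -> Supplier: every LHS value maps to a single RHS value — holds.
5 of the 5 dependencies hold.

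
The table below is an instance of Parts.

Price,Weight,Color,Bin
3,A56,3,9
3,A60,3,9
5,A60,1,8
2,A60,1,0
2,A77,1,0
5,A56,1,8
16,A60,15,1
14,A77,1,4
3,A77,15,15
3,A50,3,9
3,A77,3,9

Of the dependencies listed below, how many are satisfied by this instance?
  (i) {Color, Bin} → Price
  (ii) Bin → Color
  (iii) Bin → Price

3

(i) {Color, Bin} → Price: every LHS value maps to a single RHS value — holds.
(ii) Bin → Color: every LHS value maps to a single RHS value — holds.
(iii) Bin → Price: every LHS value maps to a single RHS value — holds.
3 of the 3 dependencies hold.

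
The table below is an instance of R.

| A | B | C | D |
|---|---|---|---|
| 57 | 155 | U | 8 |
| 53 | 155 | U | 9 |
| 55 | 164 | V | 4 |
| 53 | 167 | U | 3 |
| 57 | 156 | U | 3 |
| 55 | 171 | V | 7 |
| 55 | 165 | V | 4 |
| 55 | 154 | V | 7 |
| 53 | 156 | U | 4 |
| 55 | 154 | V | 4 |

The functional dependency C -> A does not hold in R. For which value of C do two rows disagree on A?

C=U: 5 rows → A takes values {57, 53} — violation
C=V: 5 rows → A = 55, 55, 55, 55, 55 ✓
The only C value with inconsistent A is C=U.

U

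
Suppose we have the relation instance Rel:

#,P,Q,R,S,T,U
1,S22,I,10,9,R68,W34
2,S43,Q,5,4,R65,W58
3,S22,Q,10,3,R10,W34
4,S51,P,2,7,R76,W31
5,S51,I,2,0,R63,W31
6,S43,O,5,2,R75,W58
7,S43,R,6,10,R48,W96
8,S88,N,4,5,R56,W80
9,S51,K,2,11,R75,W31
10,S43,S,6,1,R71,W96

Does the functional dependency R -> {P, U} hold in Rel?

R=10: rows 1, 3 → {P,U} = (S22, W34), (S22, W34) ✓
R=5: rows 2, 6 → {P,U} = (S43, W58), (S43, W58) ✓
R=2: rows 4, 5, 9 → {P,U} = (S51, W31), (S51, W31), (S51, W31) ✓
R=6: rows 7, 10 → {P,U} = (S43, W96), (S43, W96) ✓
R=4: row 8 → {P,U} = (S88, W80) ✓
Every R value is associated with a single {P, U} value, so R -> {P, U} holds.

Yes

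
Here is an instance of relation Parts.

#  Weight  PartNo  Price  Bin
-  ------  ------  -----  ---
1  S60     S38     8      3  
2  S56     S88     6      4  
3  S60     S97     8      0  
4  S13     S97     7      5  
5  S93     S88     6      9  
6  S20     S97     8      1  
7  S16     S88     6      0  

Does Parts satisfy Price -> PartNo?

Price=8: rows 1, 3, 6 → PartNo takes values {S38, S97} — violation
Price=6: rows 2, 5, 7 → PartNo = S88, S88, S88 ✓
Price=7: row 4 → PartNo = S97 ✓
Two rows agree on Price but differ on PartNo, so Price -> PartNo does not hold.

No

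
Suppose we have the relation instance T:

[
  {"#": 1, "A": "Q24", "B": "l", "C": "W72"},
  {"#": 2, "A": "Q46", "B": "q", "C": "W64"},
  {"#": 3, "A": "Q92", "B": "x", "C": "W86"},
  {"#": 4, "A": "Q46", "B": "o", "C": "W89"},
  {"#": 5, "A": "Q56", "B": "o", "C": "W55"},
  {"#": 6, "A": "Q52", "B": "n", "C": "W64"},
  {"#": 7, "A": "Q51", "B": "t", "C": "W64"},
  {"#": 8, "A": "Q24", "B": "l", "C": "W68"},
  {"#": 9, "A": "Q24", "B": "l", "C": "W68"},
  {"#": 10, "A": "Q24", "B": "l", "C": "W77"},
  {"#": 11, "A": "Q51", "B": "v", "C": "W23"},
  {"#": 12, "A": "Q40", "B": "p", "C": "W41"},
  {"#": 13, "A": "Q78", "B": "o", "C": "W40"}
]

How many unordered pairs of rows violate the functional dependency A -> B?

2

A=Q24: all 4 rows agree on B — 0 pairs.
A=Q46: violating pairs (2,4) — 1 pair.
A=Q51: violating pairs (7,11) — 1 pair.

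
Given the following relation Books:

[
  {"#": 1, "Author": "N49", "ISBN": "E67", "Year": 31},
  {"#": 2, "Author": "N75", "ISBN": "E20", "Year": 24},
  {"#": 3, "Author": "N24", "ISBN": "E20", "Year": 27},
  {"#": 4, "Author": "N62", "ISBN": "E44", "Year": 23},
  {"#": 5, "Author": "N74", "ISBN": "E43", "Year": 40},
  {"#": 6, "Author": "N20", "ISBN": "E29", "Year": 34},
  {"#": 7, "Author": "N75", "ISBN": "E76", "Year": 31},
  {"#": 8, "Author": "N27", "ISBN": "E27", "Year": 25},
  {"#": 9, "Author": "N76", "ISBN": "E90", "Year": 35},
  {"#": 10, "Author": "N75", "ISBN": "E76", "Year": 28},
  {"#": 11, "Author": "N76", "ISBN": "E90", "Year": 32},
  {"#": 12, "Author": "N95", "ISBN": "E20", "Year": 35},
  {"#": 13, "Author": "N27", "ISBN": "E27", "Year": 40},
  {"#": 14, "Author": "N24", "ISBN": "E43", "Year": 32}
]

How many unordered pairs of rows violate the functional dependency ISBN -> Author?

ISBN=E20: violating pairs (2,3), (2,12), (3,12) — 3 pairs.
ISBN=E43: violating pairs (5,14) — 1 pair.
ISBN=E76: all 2 rows agree on Author — 0 pairs.
ISBN=E27: all 2 rows agree on Author — 0 pairs.
ISBN=E90: all 2 rows agree on Author — 0 pairs.

4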